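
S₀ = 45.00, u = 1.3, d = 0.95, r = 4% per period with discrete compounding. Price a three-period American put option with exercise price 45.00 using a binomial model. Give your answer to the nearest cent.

2.34

Risk-neutral probability p = (1 + 0.04 − 0.95)/(1.3 − 0.95) = 0.0900/0.3500 = 0.2571
Terminal stock prices: S_uuu = 98.87, S_uud = 72.25, S_udd = 52.8, S_ddd = 38.58
Terminal payoffs (K − S): max(-53.87, 0) = 0, max(-27.25, 0) = 0, max(-7.796, 0) = 0, max(6.418, 0) = 6.418
Node uu (S = 76.05): continuation = 1/1.04·[0.2571·0.0000 + 0.7429·0.0000] = 0.0000; exercise value = 0.0000 ≤ continuation, so V_uu = 0.0000
Node ud (S = 55.57): continuation = 1/1.04·[0.2571·0.0000 + 0.7429·0.0000] = 0.0000; exercise value = 0.0000 ≤ continuation, so V_ud = 0.0000
Node dd (S = 40.61): continuation = 1/1.04·[0.2571·0.0000 + 0.7429·6.4181] = 4.5844; exercise value = 4.3875 ≤ continuation, so V_dd = 4.5844
Node u (S = 58.5): continuation = 1/1.04·[0.2571·0.0000 + 0.7429·0.0000] = 0.0000; exercise value = 0.0000 ≤ continuation, so V_u = 0.0000
Node d (S = 42.75): continuation = 1/1.04·[0.2571·0.0000 + 0.7429·4.5844] = 3.2746; exercise value = 2.2500 ≤ continuation, so V_d = 3.2746
Node 0 (S = 45): continuation = 1/1.04·[0.2571·0.0000 + 0.7429·3.2746] = 2.3390; exercise value = 0.0000 ≤ continuation, so V_0 = 2.3390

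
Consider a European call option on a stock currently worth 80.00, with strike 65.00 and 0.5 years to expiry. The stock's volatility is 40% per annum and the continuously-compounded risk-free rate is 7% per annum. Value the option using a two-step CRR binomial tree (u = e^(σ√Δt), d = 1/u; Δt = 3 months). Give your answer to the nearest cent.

20.05

CRR parameters: u = e^(σ√Δt) = e^(0.4·√0.25) = 1.2214, d = 1/u = 0.8187
Per-period rate: rΔt = 0.07·0.25 = 0.0175, so R = e^0.0175 = 1.0177
Risk-neutral probability p = (e^0.0175 − 0.8187)/(1.2214 − 0.8187) = 0.1989/0.4027 = 0.4940
Terminal stock prices: S_uu = 119.3, S_ud = 80, S_dd = 53.63
Terminal payoffs (S − K): max(54.35, 0) = 54.35, max(15, 0) = 15, max(-11.37, 0) = 0
Node u (S = 97.71): V_u = e^(−0.0175)·[0.4940·54.3460 + 0.5060·15.0000] = 33.8398
Node d (S = 65.5): V_d = e^(−0.0175)·[0.4940·15.0000 + 0.5060·0.0000] = 7.2816
Node 0 (S = 80): V_0 = e^(−0.0175)·[0.4940·33.8398 + 0.5060·7.2816] = 20.0476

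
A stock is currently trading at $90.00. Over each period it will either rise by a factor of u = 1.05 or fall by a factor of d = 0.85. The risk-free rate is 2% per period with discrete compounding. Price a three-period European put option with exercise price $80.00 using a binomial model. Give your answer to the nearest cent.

Risk-neutral probability p = (1 + 0.02 − 0.85)/(1.05 − 0.85) = 0.1700/0.2000 = 0.8500
Terminal stock prices: S_uuu = 104.2, S_uud = 84.34, S_udd = 68.28, S_ddd = 55.27
Terminal payoffs (K − S): max(-24.19, 0) = 0, max(-4.341, 0) = 0, max(11.72, 0) = 11.72, max(24.73, 0) = 24.73
Node uu (S = 99.23): V_uu = 1/1.02·[0.8500·0.0000 + 0.1500·0.0000] = 0.0000
Node ud (S = 80.33): V_ud = 1/1.02·[0.8500·0.0000 + 0.1500·11.7238] = 1.7241
Node dd (S = 65.02): V_dd = 1/1.02·[0.8500·11.7238 + 0.1500·24.7288] = 13.4064
Node u (S = 94.5): V_u = 1/1.02·[0.8500·0.0000 + 0.1500·1.7241] = 0.2535
Node d (S = 76.5): V_d = 1/1.02·[0.8500·1.7241 + 0.1500·13.4064] = 3.4083
Node 0 (S = 90): V_0 = 1/1.02·[0.8500·0.2535 + 0.1500·3.4083] = 0.7125

$0.71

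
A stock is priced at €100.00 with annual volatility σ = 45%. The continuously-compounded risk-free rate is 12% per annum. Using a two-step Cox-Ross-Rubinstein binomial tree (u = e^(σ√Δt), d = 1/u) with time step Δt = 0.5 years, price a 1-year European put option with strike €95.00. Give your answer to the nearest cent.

CRR parameters: u = e^(σ√Δt) = e^(0.45·√0.5) = 1.3746, d = 1/u = 0.7275
Per-period rate: rΔt = 0.12·0.5 = 0.06, so R = e^0.06 = 1.0618
Risk-neutral probability p = (e^0.06 − 0.7275)/(1.3746 − 0.7275) = 0.3344/0.6472 = 0.5167
Terminal stock prices: S_uu = 189, S_ud = 100, S_dd = 52.92
Terminal payoffs (K − S): max(-93.97, 0) = 0, max(-5, 0) = 0, max(42.08, 0) = 42.08
Node u (S = 137.5): V_u = e^(−0.06)·[0.5167·0.0000 + 0.4833·0.0000] = 0.0000
Node d (S = 72.75): V_d = e^(−0.06)·[0.5167·0.0000 + 0.4833·42.0804] = 19.1546
Node 0 (S = 100): V_0 = e^(−0.06)·[0.5167·0.0000 + 0.4833·19.1546] = 8.7190

€8.72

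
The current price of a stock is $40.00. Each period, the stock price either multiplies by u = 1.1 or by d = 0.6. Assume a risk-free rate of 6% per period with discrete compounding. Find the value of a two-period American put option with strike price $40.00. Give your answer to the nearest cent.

Risk-neutral probability p = (1 + 0.06 − 0.6)/(1.1 − 0.6) = 0.4600/0.5000 = 0.9200
Terminal stock prices: S_uu = 48.4, S_ud = 26.4, S_dd = 14.4
Terminal payoffs (K − S): max(-8.4, 0) = 0, max(13.6, 0) = 13.6, max(25.6, 0) = 25.6
Node u (S = 44): continuation = 1/1.06·[0.9200·0.0000 + 0.0800·13.6000] = 1.0264; exercise value = 0.0000 ≤ continuation, so V_u = 1.0264
Node d (S = 24): continuation = 1/1.06·[0.9200·13.6000 + 0.0800·25.6000] = 13.7358; exercise value = 16.0000 > continuation, so V_d = 16.0000 (exercise)
Node 0 (S = 40): continuation = 1/1.06·[0.9200·1.0264 + 0.0800·16.0000] = 2.0984; exercise value = 0.0000 ≤ continuation, so V_0 = 2.0984

$2.10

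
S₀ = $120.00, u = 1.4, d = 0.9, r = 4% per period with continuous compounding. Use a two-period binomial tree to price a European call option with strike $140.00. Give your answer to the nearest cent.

Risk-neutral probability p = (e^0.04 − 0.9)/(1.4 − 0.9) = 0.1408/0.5000 = 0.2816
Terminal stock prices: S_uu = 235.2, S_ud = 151.2, S_dd = 97.2
Terminal payoffs (S − K): max(95.2, 0) = 95.2, max(11.2, 0) = 11.2, max(-42.8, 0) = 0
Node u (S = 168): V_u = e^(−0.04)·[0.2816·95.2000 + 0.7184·11.2000] = 33.4895
Node d (S = 108): V_d = e^(−0.04)·[0.2816·11.2000 + 0.7184·0.0000] = 3.0305
Node 0 (S = 120): V_0 = e^(−0.04)·[0.2816·33.4895 + 0.7184·3.0305] = 11.1532

$11.15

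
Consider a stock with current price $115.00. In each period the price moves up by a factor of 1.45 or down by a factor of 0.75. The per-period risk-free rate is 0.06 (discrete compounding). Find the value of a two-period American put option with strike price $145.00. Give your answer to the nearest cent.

$35.26

Risk-neutral probability p = (1 + 0.06 − 0.75)/(1.45 − 0.75) = 0.3100/0.7000 = 0.4429
Terminal stock prices: S_uu = 241.8, S_ud = 125.1, S_dd = 64.69
Terminal payoffs (K − S): max(-96.79, 0) = 0, max(19.94, 0) = 19.94, max(80.31, 0) = 80.31
Node u (S = 166.8): continuation = 1/1.06·[0.4429·0.0000 + 0.5571·19.9375] = 10.4793; exercise value = 0.0000 ≤ continuation, so V_u = 10.4793
Node d (S = 86.25): continuation = 1/1.06·[0.4429·19.9375 + 0.5571·80.3125] = 50.5425; exercise value = 58.7500 > continuation, so V_d = 58.7500 (exercise)
Node 0 (S = 115): continuation = 1/1.06·[0.4429·10.4793 + 0.5571·58.7500] = 35.2575; exercise value = 30.0000 ≤ continuation, so V_0 = 35.2575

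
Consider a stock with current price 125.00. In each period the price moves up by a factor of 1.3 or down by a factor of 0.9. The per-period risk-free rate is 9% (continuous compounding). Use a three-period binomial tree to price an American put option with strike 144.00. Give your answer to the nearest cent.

Risk-neutral probability p = (e^0.09 − 0.9)/(1.3 − 0.9) = 0.1942/0.4000 = 0.4854
Terminal stock prices: S_uuu = 274.6, S_uud = 190.1, S_udd = 131.6, S_ddd = 91.13
Terminal payoffs (K − S): max(-130.6, 0) = 0, max(-46.13, 0) = 0, max(12.38, 0) = 12.38, max(52.87, 0) = 52.87
Node uu (S = 211.3): continuation = e^(−0.09)·[0.4854·0.0000 + 0.5146·0.0000] = 0.0000; exercise value = 0.0000 ≤ continuation, so V_uu = 0.0000
Node ud (S = 146.2): continuation = e^(−0.09)·[0.4854·0.0000 + 0.5146·12.3750] = 5.8197; exercise value = 0.0000 ≤ continuation, so V_ud = 5.8197
Node dd (S = 101.2): continuation = e^(−0.09)·[0.4854·12.3750 + 0.5146·52.8750] = 30.3561; exercise value = 42.7500 > continuation, so V_dd = 42.7500 (exercise)
Node u (S = 162.5): continuation = e^(−0.09)·[0.4854·0.0000 + 0.5146·5.8197] = 2.7369; exercise value = 0.0000 ≤ continuation, so V_u = 2.7369
Node d (S = 112.5): continuation = e^(−0.09)·[0.4854·5.8197 + 0.5146·42.7500] = 22.6862; exercise value = 31.5000 > continuation, so V_d = 31.5000 (exercise)
Node 0 (S = 125): continuation = e^(−0.09)·[0.4854·2.7369 + 0.5146·31.5000] = 16.0279; exercise value = 19.0000 > continuation, so V_0 = 19.0000 (exercise)

19.00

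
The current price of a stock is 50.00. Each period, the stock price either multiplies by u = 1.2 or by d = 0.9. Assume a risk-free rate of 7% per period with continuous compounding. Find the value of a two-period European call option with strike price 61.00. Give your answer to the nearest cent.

3.16

Risk-neutral probability p = (e^0.07 − 0.9)/(1.2 − 0.9) = 0.1725/0.3000 = 0.5750
Terminal stock prices: S_uu = 72, S_ud = 54, S_dd = 40.5
Terminal payoffs (S − K): max(11, 0) = 11, max(-7, 0) = 0, max(-20.5, 0) = 0
Node u (S = 60): V_u = e^(−0.07)·[0.5750·11.0000 + 0.4250·0.0000] = 5.8977
Node d (S = 45): V_d = e^(−0.07)·[0.5750·0.0000 + 0.4250·0.0000] = 0.0000
Node 0 (S = 50): V_0 = e^(−0.07)·[0.5750·5.8977 + 0.4250·0.0000] = 3.1620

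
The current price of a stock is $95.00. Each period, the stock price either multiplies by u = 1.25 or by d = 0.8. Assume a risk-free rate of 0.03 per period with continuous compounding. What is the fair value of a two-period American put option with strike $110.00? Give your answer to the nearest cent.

$19.63

Risk-neutral probability p = (e^0.03 − 0.8)/(1.25 − 0.8) = 0.2305/0.4500 = 0.5121
Terminal stock prices: S_uu = 148.4, S_ud = 95, S_dd = 60.8
Terminal payoffs (K − S): max(-38.44, 0) = 0, max(15, 0) = 15, max(49.2, 0) = 49.2
Node u (S = 118.8): continuation = e^(−0.03)·[0.5121·0.0000 + 0.4879·15.0000] = 7.1019; exercise value = 0.0000 ≤ continuation, so V_u = 7.1019
Node d (S = 76): continuation = e^(−0.03)·[0.5121·15.0000 + 0.4879·49.2000] = 30.7490; exercise value = 34.0000 > continuation, so V_d = 34.0000 (exercise)
Node 0 (S = 95): continuation = e^(−0.03)·[0.5121·7.1019 + 0.4879·34.0000] = 19.6272; exercise value = 15.0000 ≤ continuation, so V_0 = 19.6272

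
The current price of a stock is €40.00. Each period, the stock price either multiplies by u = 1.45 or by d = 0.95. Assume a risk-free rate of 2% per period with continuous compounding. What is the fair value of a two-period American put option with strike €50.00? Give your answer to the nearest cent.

Risk-neutral probability p = (e^0.02 − 0.95)/(1.45 − 0.95) = 0.0702/0.5000 = 0.1404
Terminal stock prices: S_uu = 84.1, S_ud = 55.1, S_dd = 36.1
Terminal payoffs (K − S): max(-34.1, 0) = 0, max(-5.1, 0) = 0, max(13.9, 0) = 13.9
Node u (S = 58): continuation = e^(−0.02)·[0.1404·0.0000 + 0.8596·0.0000] = 0.0000; exercise value = 0.0000 ≤ continuation, so V_u = 0.0000
Node d (S = 38): continuation = e^(−0.02)·[0.1404·0.0000 + 0.8596·13.9000] = 11.7118; exercise value = 12.0000 > continuation, so V_d = 12.0000 (exercise)
Node 0 (S = 40): continuation = e^(−0.02)·[0.1404·0.0000 + 0.8596·12.0000] = 10.1109; exercise value = 10.0000 ≤ continuation, so V_0 = 10.1109

€10.11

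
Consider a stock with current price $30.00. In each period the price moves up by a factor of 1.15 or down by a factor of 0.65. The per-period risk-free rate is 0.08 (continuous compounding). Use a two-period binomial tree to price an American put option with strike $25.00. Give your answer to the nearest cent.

Risk-neutral probability p = (e^0.08 − 0.65)/(1.15 − 0.65) = 0.4333/0.5000 = 0.8666
Terminal stock prices: S_uu = 39.67, S_ud = 22.43, S_dd = 12.68
Terminal payoffs (K − S): max(-14.67, 0) = 0, max(2.575, 0) = 2.575, max(12.32, 0) = 12.32
Node u (S = 34.5): continuation = e^(−0.08)·[0.8666·0.0000 + 0.1334·2.5750] = 0.3172; exercise value = 0.0000 ≤ continuation, so V_u = 0.3172
Node d (S = 19.5): continuation = e^(−0.08)·[0.8666·2.5750 + 0.1334·12.3250] = 3.5779; exercise value = 5.5000 > continuation, so V_d = 5.5000 (exercise)
Node 0 (S = 30): continuation = e^(−0.08)·[0.8666·0.3172 + 0.1334·5.5000] = 0.9311; exercise value = 0.0000 ≤ continuation, so V_0 = 0.9311

$0.93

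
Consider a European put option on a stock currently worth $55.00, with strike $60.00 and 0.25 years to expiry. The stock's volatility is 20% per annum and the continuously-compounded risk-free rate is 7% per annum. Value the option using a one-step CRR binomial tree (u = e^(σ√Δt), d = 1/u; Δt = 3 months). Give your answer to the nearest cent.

CRR parameters: u = e^(σ√Δt) = e^(0.2·√0.25) = 1.1052, d = 1/u = 0.9048
Per-period rate: rΔt = 0.07·0.25 = 0.0175, so R = e^0.0175 = 1.0177
Risk-neutral probability p = (e^0.0175 − 0.9048)/(1.1052 − 0.9048) = 0.1128/0.2003 = 0.5631
Terminal stock prices: S_u = 60.78, S_d = 49.77
Terminal payoffs (K − S): max(-0.7844, 0) = 0, max(10.23, 0) = 10.23
Node 0 (S = 55): V_0 = e^(−0.0175)·[0.5631·0.0000 + 0.4369·10.2339] = 4.3932

$4.39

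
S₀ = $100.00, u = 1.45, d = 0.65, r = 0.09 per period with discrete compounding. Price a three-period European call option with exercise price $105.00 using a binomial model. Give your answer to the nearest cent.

$35.66

Risk-neutral probability p = (1 + 0.09 − 0.65)/(1.45 − 0.65) = 0.4400/0.8000 = 0.5500
Terminal stock prices: S_uuu = 304.9, S_uud = 136.7, S_udd = 61.26, S_ddd = 27.46
Terminal payoffs (S − K): max(199.9, 0) = 199.9, max(31.66, 0) = 31.66, max(-43.74, 0) = 0, max(-77.54, 0) = 0
Node uu (S = 210.2): V_uu = 1/1.09·[0.5500·199.8625 + 0.4500·31.6625] = 113.9197
Node ud (S = 94.25): V_ud = 1/1.09·[0.5500·31.6625 + 0.4500·0.0000] = 15.9765
Node dd (S = 42.25): V_dd = 1/1.09·[0.5500·0.0000 + 0.4500·0.0000] = 0.0000
Node u (S = 145): V_u = 1/1.09·[0.5500·113.9197 + 0.4500·15.9765] = 64.0782
Node d (S = 65): V_d = 1/1.09·[0.5500·15.9765 + 0.4500·0.0000] = 8.0615
Node 0 (S = 100): V_0 = 1/1.09·[0.5500·64.0782 + 0.4500·8.0615] = 35.6612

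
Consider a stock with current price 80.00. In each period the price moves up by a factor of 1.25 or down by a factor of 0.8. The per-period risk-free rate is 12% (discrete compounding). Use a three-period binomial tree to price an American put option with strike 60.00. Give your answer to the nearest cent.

0.59

Risk-neutral probability p = (1 + 0.12 − 0.8)/(1.25 − 0.8) = 0.3200/0.4500 = 0.7111
Terminal stock prices: S_uuu = 156.2, S_uud = 100, S_udd = 64, S_ddd = 40.96
Terminal payoffs (K − S): max(-96.25, 0) = 0, max(-40, 0) = 0, max(-4, 0) = 0, max(19.04, 0) = 19.04
Node uu (S = 125): continuation = 1/1.12·[0.7111·0.0000 + 0.2889·0.0000] = 0.0000; exercise value = 0.0000 ≤ continuation, so V_uu = 0.0000
Node ud (S = 80): continuation = 1/1.12·[0.7111·0.0000 + 0.2889·0.0000] = 0.0000; exercise value = 0.0000 ≤ continuation, so V_ud = 0.0000
Node dd (S = 51.2): continuation = 1/1.12·[0.7111·0.0000 + 0.2889·19.0400] = 4.9111; exercise value = 8.8000 > continuation, so V_dd = 8.8000 (exercise)
Node u (S = 100): continuation = 1/1.12·[0.7111·0.0000 + 0.2889·0.0000] = 0.0000; exercise value = 0.0000 ≤ continuation, so V_u = 0.0000
Node d (S = 64): continuation = 1/1.12·[0.7111·0.0000 + 0.2889·8.8000] = 2.2698; exercise value = 0.0000 ≤ continuation, so V_d = 2.2698
Node 0 (S = 80): continuation = 1/1.12·[0.7111·0.0000 + 0.2889·2.2698] = 0.5855; exercise value = 0.0000 ≤ continuation, so V_0 = 0.5855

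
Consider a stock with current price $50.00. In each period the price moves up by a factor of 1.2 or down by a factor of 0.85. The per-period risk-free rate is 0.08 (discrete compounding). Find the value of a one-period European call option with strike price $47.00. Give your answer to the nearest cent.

Risk-neutral probability p = (1 + 0.08 − 0.85)/(1.2 − 0.85) = 0.2300/0.3500 = 0.6571
Terminal stock prices: S_u = 60, S_d = 42.5
Terminal payoffs (S − K): max(13, 0) = 13, max(-4.5, 0) = 0
Node 0 (S = 50): V_0 = 1/1.08·[0.6571·13.0000 + 0.3429·0.0000] = 7.9101

$7.91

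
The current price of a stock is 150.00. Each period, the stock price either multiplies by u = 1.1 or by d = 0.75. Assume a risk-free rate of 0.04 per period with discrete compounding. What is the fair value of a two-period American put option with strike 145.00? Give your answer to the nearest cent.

8.15

Risk-neutral probability p = (1 + 0.04 − 0.75)/(1.1 − 0.75) = 0.2900/0.3500 = 0.8286
Terminal stock prices: S_uu = 181.5, S_ud = 123.8, S_dd = 84.38
Terminal payoffs (K − S): max(-36.5, 0) = 0, max(21.25, 0) = 21.25, max(60.62, 0) = 60.62
Node u (S = 165): continuation = 1/1.04·[0.8286·0.0000 + 0.1714·21.2500] = 3.5027; exercise value = 0.0000 ≤ continuation, so V_u = 3.5027
Node d (S = 112.5): continuation = 1/1.04·[0.8286·21.2500 + 0.1714·60.6250] = 26.9231; exercise value = 32.5000 > continuation, so V_d = 32.5000 (exercise)
Node 0 (S = 150): continuation = 1/1.04·[0.8286·3.5027 + 0.1714·32.5000] = 8.1478; exercise value = 0.0000 ≤ continuation, so V_0 = 8.1478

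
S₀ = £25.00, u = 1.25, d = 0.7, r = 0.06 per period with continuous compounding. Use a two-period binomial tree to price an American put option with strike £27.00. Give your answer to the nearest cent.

Risk-neutral probability p = (e^0.06 − 0.7)/(1.25 − 0.7) = 0.3618/0.5500 = 0.6579
Terminal stock prices: S_uu = 39.06, S_ud = 21.88, S_dd = 12.25
Terminal payoffs (K − S): max(-12.06, 0) = 0, max(5.125, 0) = 5.125, max(14.75, 0) = 14.75
Node u (S = 31.25): continuation = e^(−0.06)·[0.6579·0.0000 + 0.3421·5.1250] = 1.6512; exercise value = 0.0000 ≤ continuation, so V_u = 1.6512
Node d (S = 17.5): continuation = e^(−0.06)·[0.6579·5.1250 + 0.3421·14.7500] = 7.9276; exercise value = 9.5000 > continuation, so V_d = 9.5000 (exercise)
Node 0 (S = 25): continuation = e^(−0.06)·[0.6579·1.6512 + 0.3421·9.5000] = 4.0839; exercise value = 2.0000 ≤ continuation, so V_0 = 4.0839

£4.08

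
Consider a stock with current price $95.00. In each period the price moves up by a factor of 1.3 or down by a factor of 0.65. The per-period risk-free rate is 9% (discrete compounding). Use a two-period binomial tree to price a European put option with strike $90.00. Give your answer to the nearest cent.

Risk-neutral probability p = (1 + 0.09 − 0.65)/(1.3 − 0.65) = 0.4400/0.6500 = 0.6769
Terminal stock prices: S_uu = 160.6, S_ud = 80.28, S_dd = 40.14
Terminal payoffs (K − S): max(-70.55, 0) = 0, max(9.725, 0) = 9.725, max(49.86, 0) = 49.86
Node u (S = 123.5): V_u = 1/1.09·[0.6769·0.0000 + 0.3231·9.7250] = 2.8825
Node d (S = 61.75): V_d = 1/1.09·[0.6769·9.7250 + 0.3231·49.8625] = 20.8188
Node 0 (S = 95): V_0 = 1/1.09·[0.6769·2.8825 + 0.3231·20.8188] = 7.9608

$7.96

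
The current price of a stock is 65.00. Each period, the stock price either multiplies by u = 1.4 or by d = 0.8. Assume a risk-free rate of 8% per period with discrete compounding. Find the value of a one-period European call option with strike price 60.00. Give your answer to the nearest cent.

Risk-neutral probability p = (1 + 0.08 − 0.8)/(1.4 − 0.8) = 0.2800/0.6000 = 0.4667
Terminal stock prices: S_u = 91, S_d = 52
Terminal payoffs (S − K): max(31, 0) = 31, max(-8, 0) = 0
Node 0 (S = 65): V_0 = 1/1.08·[0.4667·31.0000 + 0.5333·0.0000] = 13.3951

13.40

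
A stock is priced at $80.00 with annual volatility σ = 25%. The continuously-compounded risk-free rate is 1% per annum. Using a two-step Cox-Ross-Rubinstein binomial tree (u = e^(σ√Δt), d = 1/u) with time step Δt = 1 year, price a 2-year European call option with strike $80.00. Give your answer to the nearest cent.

$10.66

CRR parameters: u = e^(σ√Δt) = e^(0.25·√1) = 1.2840, d = 1/u = 0.7788
Per-period rate: rΔt = 0.01·1 = 0.01, so R = e^0.01 = 1.0101
Risk-neutral probability p = (e^0.01 − 0.7788)/(1.2840 − 0.7788) = 0.2312/0.5052 = 0.4577
Terminal stock prices: S_uu = 131.9, S_ud = 80, S_dd = 48.52
Terminal payoffs (S − K): max(51.9, 0) = 51.9, max(0, 0) = 0, max(-31.48, 0) = 0
Node u (S = 102.7): V_u = e^(−0.01)·[0.4577·51.8977 + 0.5423·0.0000] = 23.5180
Node d (S = 62.3): V_d = e^(−0.01)·[0.4577·0.0000 + 0.5423·0.0000] = 0.0000
Node 0 (S = 80): V_0 = e^(−0.01)·[0.4577·23.5180 + 0.5423·0.0000] = 10.6575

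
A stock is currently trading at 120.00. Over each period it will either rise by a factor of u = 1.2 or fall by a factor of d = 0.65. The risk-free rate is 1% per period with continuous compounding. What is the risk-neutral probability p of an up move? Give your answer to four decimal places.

p = 0.6546

Risk-neutral probability p = (e^0.01 − 0.65)/(1.2 − 0.65) = 0.3601/0.5500 = 0.6546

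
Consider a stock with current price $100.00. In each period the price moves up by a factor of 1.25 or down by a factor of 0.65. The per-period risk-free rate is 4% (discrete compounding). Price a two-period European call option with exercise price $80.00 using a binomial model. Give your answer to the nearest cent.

Risk-neutral probability p = (1 + 0.04 − 0.65)/(1.25 − 0.65) = 0.3900/0.6000 = 0.6500
Terminal stock prices: S_uu = 156.2, S_ud = 81.25, S_dd = 42.25
Terminal payoffs (S − K): max(76.25, 0) = 76.25, max(1.25, 0) = 1.25, max(-37.75, 0) = 0
Node u (S = 125): V_u = 1/1.04·[0.6500·76.2500 + 0.3500·1.2500] = 48.0769
Node d (S = 65): V_d = 1/1.04·[0.6500·1.2500 + 0.3500·0.0000] = 0.7812
Node 0 (S = 100): V_0 = 1/1.04·[0.6500·48.0769 + 0.3500·0.7812] = 30.3110

$30.31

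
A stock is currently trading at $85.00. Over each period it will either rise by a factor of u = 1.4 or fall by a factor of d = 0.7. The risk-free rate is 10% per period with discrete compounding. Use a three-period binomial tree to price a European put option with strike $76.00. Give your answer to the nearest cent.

$6.96

Risk-neutral probability p = (1 + 0.1 − 0.7)/(1.4 − 0.7) = 0.4000/0.7000 = 0.5714
Terminal stock prices: S_uuu = 233.2, S_uud = 116.6, S_udd = 58.31, S_ddd = 29.15
Terminal payoffs (K − S): max(-157.2, 0) = 0, max(-40.62, 0) = 0, max(17.69, 0) = 17.69, max(46.85, 0) = 46.85
Node uu (S = 166.6): V_uu = 1/1.1·[0.5714·0.0000 + 0.4286·0.0000] = 0.0000
Node ud (S = 83.3): V_ud = 1/1.1·[0.5714·0.0000 + 0.4286·17.6900] = 6.8922
Node dd (S = 41.65): V_dd = 1/1.1·[0.5714·17.6900 + 0.4286·46.8450] = 27.4409
Node u (S = 119): V_u = 1/1.1·[0.5714·0.0000 + 0.4286·6.8922] = 2.6853
Node d (S = 59.5): V_d = 1/1.1·[0.5714·6.8922 + 0.4286·27.4409] = 14.2716
Node 0 (S = 85): V_0 = 1/1.1·[0.5714·2.6853 + 0.4286·14.2716] = 6.9553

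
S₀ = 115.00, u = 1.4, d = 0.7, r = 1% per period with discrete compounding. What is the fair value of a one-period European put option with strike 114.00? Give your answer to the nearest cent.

Risk-neutral probability p = (1 + 0.01 − 0.7)/(1.4 − 0.7) = 0.3100/0.7000 = 0.4429
Terminal stock prices: S_u = 161, S_d = 80.5
Terminal payoffs (K − S): max(-47, 0) = 0, max(33.5, 0) = 33.5
Node 0 (S = 115): V_0 = 1/1.01·[0.4429·0.0000 + 0.5571·33.5000] = 18.4795

18.48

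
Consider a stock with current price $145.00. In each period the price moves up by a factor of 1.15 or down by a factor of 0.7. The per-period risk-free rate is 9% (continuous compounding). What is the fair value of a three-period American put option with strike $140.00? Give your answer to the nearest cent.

Risk-neutral probability p = (e^0.09 − 0.7)/(1.15 − 0.7) = 0.3942/0.4500 = 0.8759
Terminal stock prices: S_uuu = 220.5, S_uud = 134.2, S_udd = 81.71, S_ddd = 49.73
Terminal payoffs (K − S): max(-80.53, 0) = 0, max(5.766, 0) = 5.766, max(58.29, 0) = 58.29, max(90.27, 0) = 90.27
Node uu (S = 191.8): continuation = e^(−0.09)·[0.8759·0.0000 + 0.1241·5.7663] = 0.6538; exercise value = 0.0000 ≤ continuation, so V_uu = 0.6538
Node ud (S = 116.7): continuation = e^(−0.09)·[0.8759·5.7663 + 0.1241·58.2925] = 11.2254; exercise value = 23.2750 > continuation, so V_ud = 23.2750 (exercise)
Node dd (S = 71.05): continuation = e^(−0.09)·[0.8759·58.2925 + 0.1241·90.2650] = 56.9004; exercise value = 68.9500 > continuation, so V_dd = 68.9500 (exercise)
Node u (S = 166.8): continuation = e^(−0.09)·[0.8759·0.6538 + 0.1241·23.2750] = 3.1623; exercise value = 0.0000 ≤ continuation, so V_u = 3.1623
Node d (S = 101.5): continuation = e^(−0.09)·[0.8759·23.2750 + 0.1241·68.9500] = 26.4504; exercise value = 38.5000 > continuation, so V_d = 38.5000 (exercise)
Node 0 (S = 145): continuation = e^(−0.09)·[0.8759·3.1623 + 0.1241·38.5000] = 6.8967; exercise value = 0.0000 ≤ continuation, so V_0 = 6.8967

$6.90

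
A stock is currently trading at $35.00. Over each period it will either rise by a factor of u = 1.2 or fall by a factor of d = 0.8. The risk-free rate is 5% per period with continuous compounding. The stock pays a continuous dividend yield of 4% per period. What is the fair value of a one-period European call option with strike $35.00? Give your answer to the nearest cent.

Per-period risk-free factor R = e^0.05 = 1.0513; dividend-adjusted growth = e^(0.05−0.04) = 1.0101.
Risk-neutral probability p = (1.0101 − 0.8)/(1.2 − 0.8) = 0.2101/0.4000 = 0.5251
Terminal stock prices: S_u = 42, S_d = 28
Terminal payoffs (S − K): max(7, 0) = 7, max(-7, 0) = 0
Node 0 (S = 35): V_0 = e^(−0.05)·[0.5251·7.0000 + 0.4749·0.0000] = 3.4966

$3.50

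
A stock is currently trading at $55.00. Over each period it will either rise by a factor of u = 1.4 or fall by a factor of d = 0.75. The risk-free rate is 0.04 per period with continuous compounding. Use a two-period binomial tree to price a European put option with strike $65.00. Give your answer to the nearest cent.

$12.91

Risk-neutral probability p = (e^0.04 − 0.75)/(1.4 − 0.75) = 0.2908/0.6500 = 0.4474
Terminal stock prices: S_uu = 107.8, S_ud = 57.75, S_dd = 30.94
Terminal payoffs (K − S): max(-42.8, 0) = 0, max(7.25, 0) = 7.25, max(34.06, 0) = 34.06
Node u (S = 77): V_u = e^(−0.04)·[0.4474·0.0000 + 0.5526·7.2500] = 3.8493
Node d (S = 41.25): V_d = e^(−0.04)·[0.4474·7.2500 + 0.5526·34.0625] = 21.2013
Node 0 (S = 55): V_0 = e^(−0.04)·[0.4474·3.8493 + 0.5526·21.2013] = 12.9111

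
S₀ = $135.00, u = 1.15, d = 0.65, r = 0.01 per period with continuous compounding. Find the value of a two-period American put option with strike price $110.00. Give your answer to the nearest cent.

$7.96

Risk-neutral probability p = (e^0.01 − 0.65)/(1.15 − 0.65) = 0.3601/0.5000 = 0.7201
Terminal stock prices: S_uu = 178.5, S_ud = 100.9, S_dd = 57.04
Terminal payoffs (K − S): max(-68.54, 0) = 0, max(9.087, 0) = 9.087, max(52.96, 0) = 52.96
Node u (S = 155.2): continuation = e^(−0.01)·[0.7201·0.0000 + 0.2799·9.0875] = 2.5183; exercise value = 0.0000 ≤ continuation, so V_u = 2.5183
Node d (S = 87.75): continuation = e^(−0.01)·[0.7201·9.0875 + 0.2799·52.9625] = 21.1555; exercise value = 22.2500 > continuation, so V_d = 22.2500 (exercise)
Node 0 (S = 135): continuation = e^(−0.01)·[0.7201·2.5183 + 0.2799·22.2500] = 7.9612; exercise value = 0.0000 ≤ continuation, so V_0 = 7.9612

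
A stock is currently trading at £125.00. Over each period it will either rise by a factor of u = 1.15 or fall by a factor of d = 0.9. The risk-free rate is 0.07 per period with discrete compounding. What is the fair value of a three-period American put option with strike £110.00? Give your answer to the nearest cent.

£0.78

Risk-neutral probability p = (1 + 0.07 − 0.9)/(1.15 − 0.9) = 0.1700/0.2500 = 0.6800
Terminal stock prices: S_uuu = 190.1, S_uud = 148.8, S_udd = 116.4, S_ddd = 91.13
Terminal payoffs (K − S): max(-80.11, 0) = 0, max(-38.78, 0) = 0, max(-6.438, 0) = 0, max(18.87, 0) = 18.87
Node uu (S = 165.3): continuation = 1/1.07·[0.6800·0.0000 + 0.3200·0.0000] = 0.0000; exercise value = 0.0000 ≤ continuation, so V_uu = 0.0000
Node ud (S = 129.4): continuation = 1/1.07·[0.6800·0.0000 + 0.3200·0.0000] = 0.0000; exercise value = 0.0000 ≤ continuation, so V_ud = 0.0000
Node dd (S = 101.2): continuation = 1/1.07·[0.6800·0.0000 + 0.3200·18.8750] = 5.6449; exercise value = 8.7500 > continuation, so V_dd = 8.7500 (exercise)
Node u (S = 143.8): continuation = 1/1.07·[0.6800·0.0000 + 0.3200·0.0000] = 0.0000; exercise value = 0.0000 ≤ continuation, so V_u = 0.0000
Node d (S = 112.5): continuation = 1/1.07·[0.6800·0.0000 + 0.3200·8.7500] = 2.6168; exercise value = 0.0000 ≤ continuation, so V_d = 2.6168
Node 0 (S = 125): continuation = 1/1.07·[0.6800·0.0000 + 0.3200·2.6168] = 0.7826; exercise value = 0.0000 ≤ continuation, so V_0 = 0.7826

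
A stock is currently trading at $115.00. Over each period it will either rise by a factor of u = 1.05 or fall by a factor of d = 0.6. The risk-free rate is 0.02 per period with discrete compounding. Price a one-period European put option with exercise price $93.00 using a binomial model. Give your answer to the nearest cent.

Risk-neutral probability p = (1 + 0.02 − 0.6)/(1.05 − 0.6) = 0.4200/0.4500 = 0.9333
Terminal stock prices: S_u = 120.8, S_d = 69
Terminal payoffs (K − S): max(-27.75, 0) = 0, max(24, 0) = 24
Node 0 (S = 115): V_0 = 1/1.02·[0.9333·0.0000 + 0.0667·24.0000] = 1.5686

$1.57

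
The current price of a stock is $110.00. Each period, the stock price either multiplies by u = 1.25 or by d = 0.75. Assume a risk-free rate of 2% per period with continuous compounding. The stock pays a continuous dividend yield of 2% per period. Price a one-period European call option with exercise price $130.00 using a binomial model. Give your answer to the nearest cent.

Per-period risk-free factor R = e^0.02 = 1.0202; dividend-adjusted growth = e^(0.02−0.02) = 1.0000.
Risk-neutral probability p = (1.0000 − 0.75)/(1.25 − 0.75) = 0.2500/0.5000 = 0.5000
Terminal stock prices: S_u = 137.5, S_d = 82.5
Terminal payoffs (S − K): max(7.5, 0) = 7.5, max(-47.5, 0) = 0
Node 0 (S = 110): V_0 = e^(−0.02)·[0.5000·7.5000 + 0.5000·0.0000] = 3.6757

$3.68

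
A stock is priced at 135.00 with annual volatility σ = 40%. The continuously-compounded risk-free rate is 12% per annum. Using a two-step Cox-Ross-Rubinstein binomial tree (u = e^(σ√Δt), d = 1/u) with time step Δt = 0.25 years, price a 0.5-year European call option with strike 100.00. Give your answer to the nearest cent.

42.84

CRR parameters: u = e^(σ√Δt) = e^(0.4·√0.25) = 1.2214, d = 1/u = 0.8187
Per-period rate: rΔt = 0.12·0.25 = 0.03, so R = e^0.03 = 1.0305
Risk-neutral probability p = (e^0.03 − 0.8187)/(1.2214 − 0.8187) = 0.2117/0.4027 = 0.5258
Terminal stock prices: S_uu = 201.4, S_ud = 135, S_dd = 90.49
Terminal payoffs (S − K): max(101.4, 0) = 101.4, max(35, 0) = 35, max(-9.507, 0) = 0
Node u (S = 164.9): V_u = e^(−0.03)·[0.5258·101.3963 + 0.4742·35.0000] = 67.8448
Node d (S = 110.5): V_d = e^(−0.03)·[0.5258·35.0000 + 0.4742·0.0000] = 17.8590
Node 0 (S = 135): V_0 = e^(−0.03)·[0.5258·67.8448 + 0.4742·17.8590] = 42.8368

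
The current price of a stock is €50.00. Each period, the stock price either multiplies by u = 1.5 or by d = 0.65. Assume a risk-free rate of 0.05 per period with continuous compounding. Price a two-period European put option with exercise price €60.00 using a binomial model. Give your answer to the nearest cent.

€14.88

Risk-neutral probability p = (e^0.05 − 0.65)/(1.5 − 0.65) = 0.4013/0.8500 = 0.4721
Terminal stock prices: S_uu = 112.5, S_ud = 48.75, S_dd = 21.13
Terminal payoffs (K − S): max(-52.5, 0) = 0, max(11.25, 0) = 11.25, max(38.88, 0) = 38.88
Node u (S = 75): V_u = e^(−0.05)·[0.4721·0.0000 + 0.5279·11.2500] = 5.6494
Node d (S = 32.5): V_d = e^(−0.05)·[0.4721·11.2500 + 0.5279·38.8750] = 24.5738
Node 0 (S = 50): V_0 = e^(−0.05)·[0.4721·5.6494 + 0.5279·24.5738] = 14.8771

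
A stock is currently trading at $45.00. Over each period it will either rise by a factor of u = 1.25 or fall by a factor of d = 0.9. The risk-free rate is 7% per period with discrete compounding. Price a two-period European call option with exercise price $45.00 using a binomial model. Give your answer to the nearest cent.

$7.67

Risk-neutral probability p = (1 + 0.07 − 0.9)/(1.25 − 0.9) = 0.1700/0.3500 = 0.4857
Terminal stock prices: S_uu = 70.31, S_ud = 50.62, S_dd = 36.45
Terminal payoffs (S − K): max(25.31, 0) = 25.31, max(5.625, 0) = 5.625, max(-8.55, 0) = 0
Node u (S = 56.25): V_u = 1/1.07·[0.4857·25.3125 + 0.5143·5.6250] = 14.1939
Node d (S = 40.5): V_d = 1/1.07·[0.4857·5.6250 + 0.5143·0.0000] = 2.5534
Node 0 (S = 45): V_0 = 1/1.07·[0.4857·14.1939 + 0.5143·2.5534] = 7.6704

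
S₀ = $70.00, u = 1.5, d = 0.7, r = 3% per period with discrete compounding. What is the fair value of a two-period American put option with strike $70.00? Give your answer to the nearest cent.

$11.98

Risk-neutral probability p = (1 + 0.03 − 0.7)/(1.5 − 0.7) = 0.3300/0.8000 = 0.4125
Terminal stock prices: S_uu = 157.5, S_ud = 73.5, S_dd = 34.3
Terminal payoffs (K − S): max(-87.5, 0) = 0, max(-3.5, 0) = 0, max(35.7, 0) = 35.7
Node u (S = 105): continuation = 1/1.03·[0.4125·0.0000 + 0.5875·0.0000] = 0.0000; exercise value = 0.0000 ≤ continuation, so V_u = 0.0000
Node d (S = 49): continuation = 1/1.03·[0.4125·0.0000 + 0.5875·35.7000] = 20.3629; exercise value = 21.0000 > continuation, so V_d = 21.0000 (exercise)
Node 0 (S = 70): continuation = 1/1.03·[0.4125·0.0000 + 0.5875·21.0000] = 11.9782; exercise value = 0.0000 ≤ continuation, so V_0 = 11.9782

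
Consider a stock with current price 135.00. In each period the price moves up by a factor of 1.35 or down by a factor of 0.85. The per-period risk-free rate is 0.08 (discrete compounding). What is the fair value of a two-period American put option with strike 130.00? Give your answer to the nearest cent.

8.12

Risk-neutral probability p = (1 + 0.08 − 0.85)/(1.35 − 0.85) = 0.2300/0.5000 = 0.4600
Terminal stock prices: S_uu = 246, S_ud = 154.9, S_dd = 97.54
Terminal payoffs (K − S): max(-116, 0) = 0, max(-24.91, 0) = 0, max(32.46, 0) = 32.46
Node u (S = 182.2): continuation = 1/1.08·[0.4600·0.0000 + 0.5400·0.0000] = 0.0000; exercise value = 0.0000 ≤ continuation, so V_u = 0.0000
Node d (S = 114.8): continuation = 1/1.08·[0.4600·0.0000 + 0.5400·32.4625] = 16.2312; exercise value = 15.2500 ≤ continuation, so V_d = 16.2312
Node 0 (S = 135): continuation = 1/1.08·[0.4600·0.0000 + 0.5400·16.2312] = 8.1156; exercise value = 0.0000 ≤ continuation, so V_0 = 8.1156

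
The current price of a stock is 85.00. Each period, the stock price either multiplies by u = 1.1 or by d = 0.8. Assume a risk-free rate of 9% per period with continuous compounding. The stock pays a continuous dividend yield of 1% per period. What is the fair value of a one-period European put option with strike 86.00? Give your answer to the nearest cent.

0.92

Per-period risk-free factor R = e^0.09 = 1.0942; dividend-adjusted growth = e^(0.09−0.01) = 1.0833.
Risk-neutral probability p = (1.0833 − 0.8)/(1.1 − 0.8) = 0.2833/0.3000 = 0.9443
Terminal stock prices: S_u = 93.5, S_d = 68
Terminal payoffs (K − S): max(-7.5, 0) = 0, max(18, 0) = 18
Node 0 (S = 85): V_0 = e^(−0.09)·[0.9443·0.0000 + 0.0557·18.0000] = 0.9165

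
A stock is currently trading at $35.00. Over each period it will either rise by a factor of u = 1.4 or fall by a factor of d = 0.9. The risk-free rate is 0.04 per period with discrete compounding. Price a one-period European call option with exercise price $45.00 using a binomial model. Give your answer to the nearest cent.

Risk-neutral probability p = (1 + 0.04 − 0.9)/(1.4 − 0.9) = 0.1400/0.5000 = 0.2800
Terminal stock prices: S_u = 49, S_d = 31.5
Terminal payoffs (S − K): max(4, 0) = 4, max(-13.5, 0) = 0
Node 0 (S = 35): V_0 = 1/1.04·[0.2800·4.0000 + 0.7200·0.0000] = 1.0769

$1.08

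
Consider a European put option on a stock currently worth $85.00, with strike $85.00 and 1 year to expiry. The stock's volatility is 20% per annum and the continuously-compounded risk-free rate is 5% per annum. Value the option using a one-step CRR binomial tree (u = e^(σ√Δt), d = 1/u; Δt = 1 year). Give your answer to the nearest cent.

CRR parameters: u = e^(σ√Δt) = e^(0.2·√1) = 1.2214, d = 1/u = 0.8187
Per-period rate: rΔt = 0.05·1 = 0.05, so R = e^0.05 = 1.0513
Risk-neutral probability p = (e^0.05 − 0.8187)/(1.2214 − 0.8187) = 0.2325/0.4027 = 0.5775
Terminal stock prices: S_u = 103.8, S_d = 69.59
Terminal payoffs (K − S): max(-18.82, 0) = 0, max(15.41, 0) = 15.41
Node 0 (S = 85): V_0 = e^(−0.05)·[0.5775·0.0000 + 0.4225·15.4079] = 6.1924

$6.19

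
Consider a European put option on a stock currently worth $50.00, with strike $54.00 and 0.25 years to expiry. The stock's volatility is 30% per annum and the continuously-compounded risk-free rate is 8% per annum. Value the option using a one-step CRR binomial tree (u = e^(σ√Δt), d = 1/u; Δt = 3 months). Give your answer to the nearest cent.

$5.06

CRR parameters: u = e^(σ√Δt) = e^(0.3·√0.25) = 1.1618, d = 1/u = 0.8607
Per-period rate: rΔt = 0.08·0.25 = 0.02, so R = e^0.02 = 1.0202
Risk-neutral probability p = (e^0.02 − 0.8607)/(1.1618 − 0.8607) = 0.1595/0.3011 = 0.5297
Terminal stock prices: S_u = 58.09, S_d = 43.04
Terminal payoffs (K − S): max(-4.092, 0) = 0, max(10.96, 0) = 10.96
Node 0 (S = 50): V_0 = e^(−0.02)·[0.5297·0.0000 + 0.4703·10.9646] = 5.0550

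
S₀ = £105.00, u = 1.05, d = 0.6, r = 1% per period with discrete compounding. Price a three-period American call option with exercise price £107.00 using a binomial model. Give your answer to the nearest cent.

Risk-neutral probability p = (1 + 0.01 − 0.6)/(1.05 − 0.6) = 0.4100/0.4500 = 0.9111
Terminal stock prices: S_uuu = 121.6, S_uud = 69.46, S_udd = 39.69, S_ddd = 22.68
Terminal payoffs (S − K): max(14.55, 0) = 14.55, max(-37.54, 0) = 0, max(-67.31, 0) = 0, max(-84.32, 0) = 0
Node uu (S = 115.8): continuation = 1/1.01·[0.9111·14.5506 + 0.0889·0.0000] = 13.1260; exercise value = 8.7625 ≤ continuation, so V_uu = 13.1260
Node ud (S = 66.15): continuation = 1/1.01·[0.9111·0.0000 + 0.0889·0.0000] = 0.0000; exercise value = 0.0000 ≤ continuation, so V_ud = 0.0000
Node dd (S = 37.8): continuation = 1/1.01·[0.9111·0.0000 + 0.0889·0.0000] = 0.0000; exercise value = 0.0000 ≤ continuation, so V_dd = 0.0000
Node u (S = 110.2): continuation = 1/1.01·[0.9111·13.1260 + 0.0889·0.0000] = 11.8408; exercise value = 3.2500 ≤ continuation, so V_u = 11.8408
Node d (S = 63): continuation = 1/1.01·[0.9111·0.0000 + 0.0889·0.0000] = 0.0000; exercise value = 0.0000 ≤ continuation, so V_d = 0.0000
Node 0 (S = 105): continuation = 1/1.01·[0.9111·11.8408 + 0.0889·0.0000] = 10.6815; exercise value = 0.0000 ≤ continuation, so V_0 = 10.6815

£10.68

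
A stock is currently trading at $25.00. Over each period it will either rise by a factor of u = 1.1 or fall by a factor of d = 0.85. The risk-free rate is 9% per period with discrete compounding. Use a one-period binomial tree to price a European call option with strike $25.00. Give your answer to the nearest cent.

$2.20

Risk-neutral probability p = (1 + 0.09 − 0.85)/(1.1 − 0.85) = 0.2400/0.2500 = 0.9600
Terminal stock prices: S_u = 27.5, S_d = 21.25
Terminal payoffs (S − K): max(2.5, 0) = 2.5, max(-3.75, 0) = 0
Node 0 (S = 25): V_0 = 1/1.09·[0.9600·2.5000 + 0.0400·0.0000] = 2.2018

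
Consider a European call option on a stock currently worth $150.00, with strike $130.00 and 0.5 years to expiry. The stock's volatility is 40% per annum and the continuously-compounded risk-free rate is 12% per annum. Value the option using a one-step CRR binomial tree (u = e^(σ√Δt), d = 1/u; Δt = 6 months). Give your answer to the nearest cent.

$34.95

CRR parameters: u = e^(σ√Δt) = e^(0.4·√0.5) = 1.3269, d = 1/u = 0.7536
Per-period rate: rΔt = 0.12·0.5 = 0.06, so R = e^0.06 = 1.0618
Risk-neutral probability p = (e^0.06 − 0.7536)/(1.3269 − 0.7536) = 0.3082/0.5733 = 0.5376
Terminal stock prices: S_u = 199, S_d = 113
Terminal payoffs (S − K): max(69.03, 0) = 69.03, max(-16.95, 0) = 0
Node 0 (S = 150): V_0 = e^(−0.06)·[0.5376·69.0345 + 0.4624·0.0000] = 34.9533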